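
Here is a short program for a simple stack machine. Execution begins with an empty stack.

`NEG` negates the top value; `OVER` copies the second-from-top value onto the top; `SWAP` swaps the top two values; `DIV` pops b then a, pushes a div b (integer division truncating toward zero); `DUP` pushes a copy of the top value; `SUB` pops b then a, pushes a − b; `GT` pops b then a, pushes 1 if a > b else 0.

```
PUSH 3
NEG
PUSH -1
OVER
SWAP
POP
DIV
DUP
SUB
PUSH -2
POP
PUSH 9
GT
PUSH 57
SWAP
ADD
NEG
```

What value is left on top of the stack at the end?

PUSH 3   [3]
NEG      [-3]
PUSH -1  [-3, -1]
OVER     [-3, -1, -3]
SWAP     [-3, -3, -1]
POP      [-3, -3]
DIV      [1]
DUP      [1, 1]
SUB      [0]
PUSH -2  [0, -2]
POP      [0]
PUSH 9   [0, 9]
GT       [0]
PUSH 57  [0, 57]
SWAP     [57, 0]
ADD      [57]
NEG      [-57]

-57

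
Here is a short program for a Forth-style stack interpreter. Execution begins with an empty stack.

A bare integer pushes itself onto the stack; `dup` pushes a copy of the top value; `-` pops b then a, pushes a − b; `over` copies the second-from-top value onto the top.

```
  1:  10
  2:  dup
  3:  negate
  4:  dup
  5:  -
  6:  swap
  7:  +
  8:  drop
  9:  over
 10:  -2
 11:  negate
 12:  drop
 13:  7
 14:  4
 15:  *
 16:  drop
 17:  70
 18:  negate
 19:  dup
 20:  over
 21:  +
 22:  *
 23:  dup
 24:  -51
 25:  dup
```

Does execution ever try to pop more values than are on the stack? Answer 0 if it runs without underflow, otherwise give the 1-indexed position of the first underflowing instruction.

10      [10]
dup     [10, 10]
negate  [10, -10]
dup     [10, -10, -10]
-       [10, 0]
swap    [0, 10]
+       [10]
drop    []
over  — needs 2 operands, stack has 0 → underflow

9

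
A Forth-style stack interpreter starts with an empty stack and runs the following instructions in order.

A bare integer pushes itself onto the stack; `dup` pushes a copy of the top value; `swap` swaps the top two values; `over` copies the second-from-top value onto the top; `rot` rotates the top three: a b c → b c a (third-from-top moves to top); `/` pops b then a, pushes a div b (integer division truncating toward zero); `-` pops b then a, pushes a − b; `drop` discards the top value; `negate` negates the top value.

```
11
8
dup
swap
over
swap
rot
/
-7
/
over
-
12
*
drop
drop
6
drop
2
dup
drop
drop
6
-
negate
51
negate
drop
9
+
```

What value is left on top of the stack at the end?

11      11
8       11 8
dup     11 8 8
swap    11 8 8
over    11 8 8 8
swap    11 8 8 8
rot     11 8 8 8
/       11 8 1
-7      11 8 1 -7
/       11 8 0
over    11 8 0 8
-       11 8 -8
12      11 8 -8 12
*       11 8 -96
drop    11 8
drop    11
6       11 6
drop    11
2       11 2
dup     11 2 2
drop    11 2
drop    11
6       11 6
-       5
negate  -5
51      -5 51
negate  -5 -51
drop    -5
9       -5 9
+       4

4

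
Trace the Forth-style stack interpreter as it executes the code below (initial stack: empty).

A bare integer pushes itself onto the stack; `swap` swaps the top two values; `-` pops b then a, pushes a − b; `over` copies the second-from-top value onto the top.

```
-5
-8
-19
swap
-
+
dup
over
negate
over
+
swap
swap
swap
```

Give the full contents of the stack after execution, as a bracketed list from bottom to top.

-5      [-5]
-8      [-5, -8]
-19     [-5, -8, -19]
swap    [-5, -19, -8]
-       [-5, -11]
+       [-16]
dup     [-16, -16]
over    [-16, -16, -16]
negate  [-16, -16, 16]
over    [-16, -16, 16, -16]
+       [-16, -16, 0]
swap    [-16, 0, -16]
swap    [-16, -16, 0]
swap    [-16, 0, -16]

[-16, 0, -16]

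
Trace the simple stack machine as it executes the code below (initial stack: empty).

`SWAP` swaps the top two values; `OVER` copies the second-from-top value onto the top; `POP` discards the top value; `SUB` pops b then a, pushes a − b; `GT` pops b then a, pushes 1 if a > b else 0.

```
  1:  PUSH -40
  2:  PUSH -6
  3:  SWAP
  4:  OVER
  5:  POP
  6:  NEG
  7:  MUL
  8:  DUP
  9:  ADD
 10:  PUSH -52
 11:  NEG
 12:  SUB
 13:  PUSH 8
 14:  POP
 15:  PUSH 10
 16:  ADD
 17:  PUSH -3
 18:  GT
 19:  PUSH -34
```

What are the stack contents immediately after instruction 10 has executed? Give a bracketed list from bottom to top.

[-480, -52]

PUSH -40  -40
PUSH -6   -40 -6
SWAP      -6 -40
OVER      -6 -40 -6
POP       -6 -40
NEG       -6 40
MUL       -240
DUP       -240 -240
ADD       -480
PUSH -52  -480 -52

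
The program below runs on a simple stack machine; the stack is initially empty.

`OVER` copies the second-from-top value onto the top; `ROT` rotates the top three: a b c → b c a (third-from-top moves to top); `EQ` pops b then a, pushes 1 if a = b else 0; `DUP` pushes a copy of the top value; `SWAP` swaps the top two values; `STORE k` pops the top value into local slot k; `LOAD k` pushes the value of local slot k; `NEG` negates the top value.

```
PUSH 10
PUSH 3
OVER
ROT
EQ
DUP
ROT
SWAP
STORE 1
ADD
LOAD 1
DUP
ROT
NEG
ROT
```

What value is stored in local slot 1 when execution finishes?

PUSH 10 -> [10]
PUSH 3  -> [10, 3]
OVER    -> [10, 3, 10]
ROT     -> [3, 10, 10]
EQ      -> [3, 1]
DUP     -> [3, 1, 1]
ROT     -> [1, 1, 3]
SWAP    -> [1, 3, 1]
STORE 1 -> [1, 3]
ADD     -> [4]
LOAD 1  -> [4, 1]
DUP     -> [4, 1, 1]
ROT     -> [1, 1, 4]
NEG     -> [1, 1, -4]
ROT     -> [1, -4, 1]

1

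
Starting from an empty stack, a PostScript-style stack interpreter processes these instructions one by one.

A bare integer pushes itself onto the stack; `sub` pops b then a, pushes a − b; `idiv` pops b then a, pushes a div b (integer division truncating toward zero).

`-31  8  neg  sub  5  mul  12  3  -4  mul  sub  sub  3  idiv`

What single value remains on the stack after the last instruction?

-46

-31  → -31
8    → -31 8
neg  → -31 -8
sub  → -23
5    → -23 5
mul  → -115
12   → -115 12
3    → -115 12 3
-4   → -115 12 3 -4
mul  → -115 12 -12
sub  → -115 24
sub  → -139
3    → -139 3
idiv → -46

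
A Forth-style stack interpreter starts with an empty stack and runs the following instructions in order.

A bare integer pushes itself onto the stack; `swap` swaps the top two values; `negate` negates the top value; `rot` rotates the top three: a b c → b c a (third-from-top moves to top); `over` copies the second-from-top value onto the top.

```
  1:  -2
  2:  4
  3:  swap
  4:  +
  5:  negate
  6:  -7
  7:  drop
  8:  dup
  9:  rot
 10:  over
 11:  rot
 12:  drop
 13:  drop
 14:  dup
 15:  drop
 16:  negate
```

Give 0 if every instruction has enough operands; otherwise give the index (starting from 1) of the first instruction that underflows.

-2      -2
4       -2 4
swap    4 -2
+       2
negate  -2
-7      -2 -7
drop    -2
dup     -2 -2
rot  — needs 3 operands, stack has 2 → underflow

9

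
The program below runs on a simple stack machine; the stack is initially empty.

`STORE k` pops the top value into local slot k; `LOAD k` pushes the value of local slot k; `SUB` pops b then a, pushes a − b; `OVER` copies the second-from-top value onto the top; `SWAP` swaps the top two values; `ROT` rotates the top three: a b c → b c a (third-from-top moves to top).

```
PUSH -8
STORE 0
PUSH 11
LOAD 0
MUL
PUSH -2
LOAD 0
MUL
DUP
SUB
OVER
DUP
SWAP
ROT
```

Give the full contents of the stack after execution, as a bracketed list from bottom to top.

[-88, -88, -88, 0]

PUSH -8  -8
STORE 0  (empty)
PUSH 11  11
LOAD 0   11 -8
MUL      -88
PUSH -2  -88 -2
LOAD 0   -88 -2 -8
MUL      -88 16
DUP      -88 16 16
SUB      -88 0
OVER     -88 0 -88
DUP      -88 0 -88 -88
SWAP     -88 0 -88 -88
ROT      -88 -88 -88 0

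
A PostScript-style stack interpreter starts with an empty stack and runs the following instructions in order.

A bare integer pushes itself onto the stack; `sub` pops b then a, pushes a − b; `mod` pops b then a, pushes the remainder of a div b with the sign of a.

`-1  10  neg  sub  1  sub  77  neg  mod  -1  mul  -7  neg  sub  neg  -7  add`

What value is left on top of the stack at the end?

8

-1  -> -1
10  -> -1 10
neg -> -1 -10
sub -> 9
1   -> 9 1
sub -> 8
77  -> 8 77
neg -> 8 -77
mod -> 8
-1  -> 8 -1
mul -> -8
-7  -> -8 -7
neg -> -8 7
sub -> -15
neg -> 15
-7  -> 15 -7
add -> 8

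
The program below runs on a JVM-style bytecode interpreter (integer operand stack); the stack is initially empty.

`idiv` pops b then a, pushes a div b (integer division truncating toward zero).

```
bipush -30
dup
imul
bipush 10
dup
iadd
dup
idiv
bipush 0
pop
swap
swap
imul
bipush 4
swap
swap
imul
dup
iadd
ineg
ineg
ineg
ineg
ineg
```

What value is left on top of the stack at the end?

-7200

bipush -30 -> [-30]
dup        -> [-30, -30]
imul       -> [900]
bipush 10  -> [900, 10]
dup        -> [900, 10, 10]
iadd       -> [900, 20]
dup        -> [900, 20, 20]
idiv       -> [900, 1]
bipush 0   -> [900, 1, 0]
pop        -> [900, 1]
swap       -> [1, 900]
swap       -> [900, 1]
imul       -> [900]
bipush 4   -> [900, 4]
swap       -> [4, 900]
swap       -> [900, 4]
imul       -> [3600]
dup        -> [3600, 3600]
iadd       -> [7200]
ineg       -> [-7200]
ineg       -> [7200]
ineg       -> [-7200]
ineg       -> [7200]
ineg       -> [-7200]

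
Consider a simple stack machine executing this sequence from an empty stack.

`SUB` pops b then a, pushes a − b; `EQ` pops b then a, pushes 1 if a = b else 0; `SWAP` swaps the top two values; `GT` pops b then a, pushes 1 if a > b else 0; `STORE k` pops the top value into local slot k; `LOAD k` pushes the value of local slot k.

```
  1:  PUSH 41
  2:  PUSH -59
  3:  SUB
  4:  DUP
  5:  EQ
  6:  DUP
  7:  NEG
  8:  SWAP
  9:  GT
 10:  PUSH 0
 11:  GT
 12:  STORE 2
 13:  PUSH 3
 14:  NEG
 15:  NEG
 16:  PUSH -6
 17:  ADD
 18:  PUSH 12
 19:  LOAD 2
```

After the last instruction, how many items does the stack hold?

3

PUSH 41   41
PUSH -59  41 -59
SUB       100
DUP       100 100
EQ        1
DUP       1 1
NEG       1 -1
SWAP      -1 1
GT        0
PUSH 0    0 0
GT        0
STORE 2   (empty)
PUSH 3    3
NEG       -3
NEG       3
PUSH -6   3 -6
ADD       -3
PUSH 12   -3 12
LOAD 2    -3 12 0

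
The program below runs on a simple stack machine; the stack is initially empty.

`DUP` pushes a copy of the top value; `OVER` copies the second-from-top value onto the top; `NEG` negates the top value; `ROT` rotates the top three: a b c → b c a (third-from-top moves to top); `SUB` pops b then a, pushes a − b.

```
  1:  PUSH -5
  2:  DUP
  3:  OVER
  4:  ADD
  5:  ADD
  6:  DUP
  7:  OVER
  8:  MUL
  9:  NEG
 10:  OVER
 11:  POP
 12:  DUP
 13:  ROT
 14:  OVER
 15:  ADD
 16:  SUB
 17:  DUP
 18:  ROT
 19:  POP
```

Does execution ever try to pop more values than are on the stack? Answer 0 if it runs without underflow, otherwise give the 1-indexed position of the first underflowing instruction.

0

PUSH -5  [-5]
DUP      [-5, -5]
OVER     [-5, -5, -5]
ADD      [-5, -10]
ADD      [-15]
DUP      [-15, -15]
OVER     [-15, -15, -15]
MUL      [-15, 225]
NEG      [-15, -225]
OVER     [-15, -225, -15]
POP      [-15, -225]
DUP      [-15, -225, -225]
ROT      [-225, -225, -15]
OVER     [-225, -225, -15, -225]
ADD      [-225, -225, -240]
SUB      [-225, 15]
DUP      [-225, 15, 15]
ROT      [15, 15, -225]
POP      [15, 15]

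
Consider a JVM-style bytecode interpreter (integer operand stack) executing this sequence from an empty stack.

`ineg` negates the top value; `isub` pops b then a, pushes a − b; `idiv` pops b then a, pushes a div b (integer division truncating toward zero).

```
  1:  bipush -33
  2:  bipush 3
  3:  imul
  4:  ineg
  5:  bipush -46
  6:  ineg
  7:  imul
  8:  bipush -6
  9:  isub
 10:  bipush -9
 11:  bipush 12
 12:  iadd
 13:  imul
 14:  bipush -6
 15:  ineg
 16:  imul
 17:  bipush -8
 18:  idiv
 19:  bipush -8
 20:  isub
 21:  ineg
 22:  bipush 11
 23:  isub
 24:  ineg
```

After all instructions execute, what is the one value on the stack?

-10241

bipush -33  -33
bipush 3    -33 3
imul        -99
ineg        99
bipush -46  99 -46
ineg        99 46
imul        4554
bipush -6   4554 -6
isub        4560
bipush -9   4560 -9
bipush 12   4560 -9 12
iadd        4560 3
imul        13680
bipush -6   13680 -6
ineg        13680 6
imul        82080
bipush -8   82080 -8
idiv        -10260
bipush -8   -10260 -8
isub        -10252
ineg        10252
bipush 11   10252 11
isub        10241
ineg        -10241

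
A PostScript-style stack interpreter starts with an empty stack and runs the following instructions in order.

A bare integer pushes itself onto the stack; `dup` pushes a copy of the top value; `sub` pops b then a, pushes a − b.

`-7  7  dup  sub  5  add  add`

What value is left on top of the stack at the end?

-7  -> [-7]
7   -> [-7, 7]
dup -> [-7, 7, 7]
sub -> [-7, 0]
5   -> [-7, 0, 5]
add -> [-7, 5]
add -> [-2]

-2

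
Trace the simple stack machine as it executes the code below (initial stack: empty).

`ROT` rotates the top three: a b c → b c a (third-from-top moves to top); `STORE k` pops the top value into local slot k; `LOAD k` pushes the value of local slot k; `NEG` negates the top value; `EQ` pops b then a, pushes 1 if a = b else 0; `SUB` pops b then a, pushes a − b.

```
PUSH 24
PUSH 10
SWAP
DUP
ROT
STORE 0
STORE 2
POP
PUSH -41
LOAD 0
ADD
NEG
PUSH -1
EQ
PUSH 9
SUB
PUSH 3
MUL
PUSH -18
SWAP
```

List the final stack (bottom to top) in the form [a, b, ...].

PUSH 24   24
PUSH 10   24 10
SWAP      10 24
DUP       10 24 24
ROT       24 24 10
STORE 0   24 24
STORE 2   24
POP       (empty)
PUSH -41  -41
LOAD 0    -41 10
ADD       -31
NEG       31
PUSH -1   31 -1
EQ        0
PUSH 9    0 9
SUB       -9
PUSH 3    -9 3
MUL       -27
PUSH -18  -27 -18
SWAP      -18 -27

[-18, -27]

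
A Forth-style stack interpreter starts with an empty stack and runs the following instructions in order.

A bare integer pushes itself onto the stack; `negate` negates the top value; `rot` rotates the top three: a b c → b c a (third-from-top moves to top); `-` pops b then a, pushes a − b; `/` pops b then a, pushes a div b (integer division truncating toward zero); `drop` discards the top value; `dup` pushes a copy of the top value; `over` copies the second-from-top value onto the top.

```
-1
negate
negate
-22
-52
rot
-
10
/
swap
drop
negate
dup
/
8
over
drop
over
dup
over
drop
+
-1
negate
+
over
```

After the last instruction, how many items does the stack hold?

-1     -> [-1]
negate -> [1]
negate -> [-1]
-22    -> [-1, -22]
-52    -> [-1, -22, -52]
rot    -> [-22, -52, -1]
-      -> [-22, -51]
10     -> [-22, -51, 10]
/      -> [-22, -5]
swap   -> [-5, -22]
drop   -> [-5]
negate -> [5]
dup    -> [5, 5]
/      -> [1]
8      -> [1, 8]
over   -> [1, 8, 1]
drop   -> [1, 8]
over   -> [1, 8, 1]
dup    -> [1, 8, 1, 1]
over   -> [1, 8, 1, 1, 1]
drop   -> [1, 8, 1, 1]
+      -> [1, 8, 2]
-1     -> [1, 8, 2, -1]
negate -> [1, 8, 2, 1]
+      -> [1, 8, 3]
over   -> [1, 8, 3, 8]

4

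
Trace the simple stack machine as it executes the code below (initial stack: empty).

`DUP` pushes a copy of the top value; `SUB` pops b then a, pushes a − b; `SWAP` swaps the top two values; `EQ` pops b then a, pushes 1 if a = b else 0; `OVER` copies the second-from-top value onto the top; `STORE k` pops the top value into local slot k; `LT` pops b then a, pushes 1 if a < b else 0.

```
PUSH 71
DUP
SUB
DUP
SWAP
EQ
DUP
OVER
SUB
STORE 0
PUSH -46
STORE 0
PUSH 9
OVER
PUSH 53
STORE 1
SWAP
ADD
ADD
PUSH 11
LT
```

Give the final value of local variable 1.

PUSH 71  → [71]
DUP      → [71, 71]
SUB      → [0]
DUP      → [0, 0]
SWAP     → [0, 0]
EQ       → [1]
DUP      → [1, 1]
OVER     → [1, 1, 1]
SUB      → [1, 0]
STORE 0  → [1]
PUSH -46 → [1, -46]
STORE 0  → [1]
PUSH 9   → [1, 9]
OVER     → [1, 9, 1]
PUSH 53  → [1, 9, 1, 53]
STORE 1  → [1, 9, 1]
SWAP     → [1, 1, 9]
ADD      → [1, 10]
ADD      → [11]
PUSH 11  → [11, 11]
LT       → [0]

53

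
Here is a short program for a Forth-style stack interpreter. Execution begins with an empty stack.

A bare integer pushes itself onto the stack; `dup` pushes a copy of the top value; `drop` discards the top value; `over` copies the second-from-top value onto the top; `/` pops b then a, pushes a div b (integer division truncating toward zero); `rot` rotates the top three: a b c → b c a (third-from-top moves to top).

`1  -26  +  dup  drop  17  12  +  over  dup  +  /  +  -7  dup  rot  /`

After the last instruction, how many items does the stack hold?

1     [1]
-26   [1, -26]
+     [-25]
dup   [-25, -25]
drop  [-25]
17    [-25, 17]
12    [-25, 17, 12]
+     [-25, 29]
over  [-25, 29, -25]
dup   [-25, 29, -25, -25]
+     [-25, 29, -50]
/     [-25, 0]
+     [-25]
-7    [-25, -7]
dup   [-25, -7, -7]
rot   [-7, -7, -25]
/     [-7, 0]

2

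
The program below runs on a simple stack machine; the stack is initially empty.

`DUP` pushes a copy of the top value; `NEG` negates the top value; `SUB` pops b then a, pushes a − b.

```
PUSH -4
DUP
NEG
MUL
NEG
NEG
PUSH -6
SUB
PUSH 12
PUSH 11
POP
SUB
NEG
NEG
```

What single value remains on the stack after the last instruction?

PUSH -4 : -4
DUP     : -4 -4
NEG     : -4 4
MUL     : -16
NEG     : 16
NEG     : -16
PUSH -6 : -16 -6
SUB     : -10
PUSH 12 : -10 12
PUSH 11 : -10 12 11
POP     : -10 12
SUB     : -22
NEG     : 22
NEG     : -22

-22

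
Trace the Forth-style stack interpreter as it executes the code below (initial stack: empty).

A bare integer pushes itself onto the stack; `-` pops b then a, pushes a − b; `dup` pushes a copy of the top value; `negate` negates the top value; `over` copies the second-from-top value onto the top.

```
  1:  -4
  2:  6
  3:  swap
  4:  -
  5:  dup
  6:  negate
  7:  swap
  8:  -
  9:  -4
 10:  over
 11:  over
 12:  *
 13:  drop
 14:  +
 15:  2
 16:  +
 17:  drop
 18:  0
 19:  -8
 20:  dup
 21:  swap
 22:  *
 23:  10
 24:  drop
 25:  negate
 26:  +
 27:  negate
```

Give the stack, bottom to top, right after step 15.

[-24, 2]

-4      [-4]
6       [-4, 6]
swap    [6, -4]
-       [10]
dup     [10, 10]
negate  [10, -10]
swap    [-10, 10]
-       [-20]
-4      [-20, -4]
over    [-20, -4, -20]
over    [-20, -4, -20, -4]
*       [-20, -4, 80]
drop    [-20, -4]
+       [-24]
2       [-24, 2]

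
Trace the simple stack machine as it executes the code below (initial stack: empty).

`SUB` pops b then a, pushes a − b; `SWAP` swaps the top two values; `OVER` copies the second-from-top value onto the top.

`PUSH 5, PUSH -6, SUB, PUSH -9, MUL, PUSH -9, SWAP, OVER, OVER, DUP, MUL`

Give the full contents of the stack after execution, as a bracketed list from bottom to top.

[-9, -99, -9, 9801]

PUSH 5  : 5
PUSH -6 : 5 -6
SUB     : 11
PUSH -9 : 11 -9
MUL     : -99
PUSH -9 : -99 -9
SWAP    : -9 -99
OVER    : -9 -99 -9
OVER    : -9 -99 -9 -99
DUP     : -9 -99 -9 -99 -99
MUL     : -9 -99 -9 9801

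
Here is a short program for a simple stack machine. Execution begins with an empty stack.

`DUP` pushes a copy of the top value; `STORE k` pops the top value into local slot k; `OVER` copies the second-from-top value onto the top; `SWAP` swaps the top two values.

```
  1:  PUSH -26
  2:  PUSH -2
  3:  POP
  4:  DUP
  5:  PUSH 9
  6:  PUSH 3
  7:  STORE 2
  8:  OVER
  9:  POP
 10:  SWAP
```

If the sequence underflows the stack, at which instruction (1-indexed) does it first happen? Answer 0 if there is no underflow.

PUSH -26  -26
PUSH -2   -26 -2
POP       -26
DUP       -26 -26
PUSH 9    -26 -26 9
PUSH 3    -26 -26 9 3
STORE 2   -26 -26 9
OVER      -26 -26 9 -26
POP       -26 -26 9
SWAP      -26 9 -26

0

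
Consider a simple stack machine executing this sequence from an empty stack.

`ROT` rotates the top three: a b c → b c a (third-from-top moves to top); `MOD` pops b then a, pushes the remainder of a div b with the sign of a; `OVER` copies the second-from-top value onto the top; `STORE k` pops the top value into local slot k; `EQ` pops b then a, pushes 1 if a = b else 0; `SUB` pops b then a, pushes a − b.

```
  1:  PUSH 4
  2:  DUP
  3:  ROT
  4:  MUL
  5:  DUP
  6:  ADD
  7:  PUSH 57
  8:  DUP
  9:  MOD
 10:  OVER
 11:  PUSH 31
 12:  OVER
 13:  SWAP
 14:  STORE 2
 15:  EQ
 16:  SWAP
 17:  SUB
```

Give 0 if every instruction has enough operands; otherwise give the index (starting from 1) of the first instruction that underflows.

PUSH 4  [4]
DUP     [4, 4]
ROT  — needs 3 operands, stack has 2 → underflow

3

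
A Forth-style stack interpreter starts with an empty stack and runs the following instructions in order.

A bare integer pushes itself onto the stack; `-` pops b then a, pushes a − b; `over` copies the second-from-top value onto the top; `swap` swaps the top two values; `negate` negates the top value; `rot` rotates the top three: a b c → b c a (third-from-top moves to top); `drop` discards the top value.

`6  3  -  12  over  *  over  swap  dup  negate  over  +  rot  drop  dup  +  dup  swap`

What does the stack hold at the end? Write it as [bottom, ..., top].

[3, 36, 0, 0]

6      → [6]
3      → [6, 3]
-      → [3]
12     → [3, 12]
over   → [3, 12, 3]
*      → [3, 36]
over   → [3, 36, 3]
swap   → [3, 3, 36]
dup    → [3, 3, 36, 36]
negate → [3, 3, 36, -36]
over   → [3, 3, 36, -36, 36]
+      → [3, 3, 36, 0]
rot    → [3, 36, 0, 3]
drop   → [3, 36, 0]
dup    → [3, 36, 0, 0]
+      → [3, 36, 0]
dup    → [3, 36, 0, 0]
swap   → [3, 36, 0, 0]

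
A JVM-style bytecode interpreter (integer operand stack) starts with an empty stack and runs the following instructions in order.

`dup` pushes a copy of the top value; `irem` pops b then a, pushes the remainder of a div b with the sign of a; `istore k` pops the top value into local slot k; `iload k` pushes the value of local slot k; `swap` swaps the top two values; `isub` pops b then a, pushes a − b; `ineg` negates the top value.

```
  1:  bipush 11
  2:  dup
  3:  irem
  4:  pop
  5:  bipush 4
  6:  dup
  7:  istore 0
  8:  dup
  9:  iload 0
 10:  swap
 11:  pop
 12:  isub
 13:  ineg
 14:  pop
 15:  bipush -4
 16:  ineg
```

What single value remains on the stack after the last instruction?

bipush 11 : 11
dup       : 11 11
irem      : 0
pop       : (empty)
bipush 4  : 4
dup       : 4 4
istore 0  : 4
dup       : 4 4
iload 0   : 4 4 4
swap      : 4 4 4
pop       : 4 4
isub      : 0
ineg      : 0
pop       : (empty)
bipush -4 : -4
ineg      : 4

4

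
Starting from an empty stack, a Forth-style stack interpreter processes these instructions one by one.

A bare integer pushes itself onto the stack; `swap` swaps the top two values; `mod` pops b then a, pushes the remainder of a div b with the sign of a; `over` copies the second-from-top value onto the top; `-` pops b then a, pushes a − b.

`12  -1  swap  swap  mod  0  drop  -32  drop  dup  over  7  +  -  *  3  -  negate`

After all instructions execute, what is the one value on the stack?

12      12
-1      12 -1
swap    -1 12
swap    12 -1
mod     0
0       0 0
drop    0
-32     0 -32
drop    0
dup     0 0
over    0 0 0
7       0 0 0 7
+       0 0 7
-       0 -7
*       0
3       0 3
-       -3
negate  3

3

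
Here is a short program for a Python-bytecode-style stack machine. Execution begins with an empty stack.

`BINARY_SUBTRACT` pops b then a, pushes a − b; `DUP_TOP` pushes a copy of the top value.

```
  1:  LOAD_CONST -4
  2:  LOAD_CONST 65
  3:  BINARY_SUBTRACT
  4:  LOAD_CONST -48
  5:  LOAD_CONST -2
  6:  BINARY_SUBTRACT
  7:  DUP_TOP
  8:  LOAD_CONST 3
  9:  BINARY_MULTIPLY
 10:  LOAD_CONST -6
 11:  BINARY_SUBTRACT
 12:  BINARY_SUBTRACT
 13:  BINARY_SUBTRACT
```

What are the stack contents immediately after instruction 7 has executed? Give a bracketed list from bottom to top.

[-69, -46, -46]

LOAD_CONST -4   -> -4
LOAD_CONST 65   -> -4 65
BINARY_SUBTRACT -> -69
LOAD_CONST -48  -> -69 -48
LOAD_CONST -2   -> -69 -48 -2
BINARY_SUBTRACT -> -69 -46
DUP_TOP         -> -69 -46 -46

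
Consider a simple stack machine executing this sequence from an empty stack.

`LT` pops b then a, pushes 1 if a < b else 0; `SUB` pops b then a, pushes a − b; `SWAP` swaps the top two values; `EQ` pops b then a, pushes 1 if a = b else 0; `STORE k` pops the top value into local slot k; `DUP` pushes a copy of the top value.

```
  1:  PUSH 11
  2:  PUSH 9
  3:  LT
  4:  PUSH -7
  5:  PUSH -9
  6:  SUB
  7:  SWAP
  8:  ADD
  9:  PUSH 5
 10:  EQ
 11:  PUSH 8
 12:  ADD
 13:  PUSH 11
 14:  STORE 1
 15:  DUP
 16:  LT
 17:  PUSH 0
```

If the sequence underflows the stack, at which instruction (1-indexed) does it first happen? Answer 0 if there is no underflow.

0

PUSH 11 → 11
PUSH 9  → 11 9
LT      → 0
PUSH -7 → 0 -7
PUSH -9 → 0 -7 -9
SUB     → 0 2
SWAP    → 2 0
ADD     → 2
PUSH 5  → 2 5
EQ      → 0
PUSH 8  → 0 8
ADD     → 8
PUSH 11 → 8 11
STORE 1 → 8
DUP     → 8 8
LT      → 0
PUSH 0  → 0 0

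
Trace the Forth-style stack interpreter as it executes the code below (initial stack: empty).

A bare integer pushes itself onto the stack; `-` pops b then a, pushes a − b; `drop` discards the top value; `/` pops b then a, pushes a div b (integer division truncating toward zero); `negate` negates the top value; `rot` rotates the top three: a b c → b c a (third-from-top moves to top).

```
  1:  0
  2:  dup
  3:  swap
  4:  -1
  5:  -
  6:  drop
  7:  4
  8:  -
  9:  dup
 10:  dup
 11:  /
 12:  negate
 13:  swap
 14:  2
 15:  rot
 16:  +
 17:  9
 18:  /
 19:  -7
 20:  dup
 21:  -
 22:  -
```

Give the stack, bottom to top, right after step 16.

0      -> [0]
dup    -> [0, 0]
swap   -> [0, 0]
-1     -> [0, 0, -1]
-      -> [0, 1]
drop   -> [0]
4      -> [0, 4]
-      -> [-4]
dup    -> [-4, -4]
dup    -> [-4, -4, -4]
/      -> [-4, 1]
negate -> [-4, -1]
swap   -> [-1, -4]
2      -> [-1, -4, 2]
rot    -> [-4, 2, -1]
+      -> [-4, 1]

[-4, 1]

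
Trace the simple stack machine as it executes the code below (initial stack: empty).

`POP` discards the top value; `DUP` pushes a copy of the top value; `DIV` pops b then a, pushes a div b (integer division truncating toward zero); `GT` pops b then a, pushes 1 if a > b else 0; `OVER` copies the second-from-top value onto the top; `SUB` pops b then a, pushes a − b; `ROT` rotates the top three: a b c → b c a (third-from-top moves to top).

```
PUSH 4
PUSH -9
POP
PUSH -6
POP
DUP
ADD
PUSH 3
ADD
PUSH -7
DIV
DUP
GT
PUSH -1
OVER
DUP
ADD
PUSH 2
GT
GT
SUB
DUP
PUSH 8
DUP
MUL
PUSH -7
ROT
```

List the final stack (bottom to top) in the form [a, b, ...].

PUSH 4  -> 4
PUSH -9 -> 4 -9
POP     -> 4
PUSH -6 -> 4 -6
POP     -> 4
DUP     -> 4 4
ADD     -> 8
PUSH 3  -> 8 3
ADD     -> 11
PUSH -7 -> 11 -7
DIV     -> -1
DUP     -> -1 -1
GT      -> 0
PUSH -1 -> 0 -1
OVER    -> 0 -1 0
DUP     -> 0 -1 0 0
ADD     -> 0 -1 0
PUSH 2  -> 0 -1 0 2
GT      -> 0 -1 0
GT      -> 0 0
SUB     -> 0
DUP     -> 0 0
PUSH 8  -> 0 0 8
DUP     -> 0 0 8 8
MUL     -> 0 0 64
PUSH -7 -> 0 0 64 -7
ROT     -> 0 64 -7 0

[0, 64, -7, 0]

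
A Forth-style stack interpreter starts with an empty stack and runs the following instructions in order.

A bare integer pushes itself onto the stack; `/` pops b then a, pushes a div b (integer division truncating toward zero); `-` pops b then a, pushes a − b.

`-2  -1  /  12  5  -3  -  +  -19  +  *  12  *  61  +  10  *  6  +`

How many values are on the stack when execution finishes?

-2  : -2
-1  : -2 -1
/   : 2
12  : 2 12
5   : 2 12 5
-3  : 2 12 5 -3
-   : 2 12 8
+   : 2 20
-19 : 2 20 -19
+   : 2 1
*   : 2
12  : 2 12
*   : 24
61  : 24 61
+   : 85
10  : 85 10
*   : 850
6   : 850 6
+   : 856

1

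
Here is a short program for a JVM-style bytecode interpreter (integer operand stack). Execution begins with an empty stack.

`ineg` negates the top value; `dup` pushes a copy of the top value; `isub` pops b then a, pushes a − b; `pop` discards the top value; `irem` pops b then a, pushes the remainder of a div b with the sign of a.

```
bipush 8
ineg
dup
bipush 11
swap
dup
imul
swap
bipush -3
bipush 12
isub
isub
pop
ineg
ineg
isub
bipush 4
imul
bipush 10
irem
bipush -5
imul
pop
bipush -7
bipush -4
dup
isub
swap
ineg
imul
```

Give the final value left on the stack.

bipush 8  : [8]
ineg      : [-8]
dup       : [-8, -8]
bipush 11 : [-8, -8, 11]
swap      : [-8, 11, -8]
dup       : [-8, 11, -8, -8]
imul      : [-8, 11, 64]
swap      : [-8, 64, 11]
bipush -3 : [-8, 64, 11, -3]
bipush 12 : [-8, 64, 11, -3, 12]
isub      : [-8, 64, 11, -15]
isub      : [-8, 64, 26]
pop       : [-8, 64]
ineg      : [-8, -64]
ineg      : [-8, 64]
isub      : [-72]
bipush 4  : [-72, 4]
imul      : [-288]
bipush 10 : [-288, 10]
irem      : [-8]
bipush -5 : [-8, -5]
imul      : [40]
pop       : []
bipush -7 : [-7]
bipush -4 : [-7, -4]
dup       : [-7, -4, -4]
isub      : [-7, 0]
swap      : [0, -7]
ineg      : [0, 7]
imul      : [0]

0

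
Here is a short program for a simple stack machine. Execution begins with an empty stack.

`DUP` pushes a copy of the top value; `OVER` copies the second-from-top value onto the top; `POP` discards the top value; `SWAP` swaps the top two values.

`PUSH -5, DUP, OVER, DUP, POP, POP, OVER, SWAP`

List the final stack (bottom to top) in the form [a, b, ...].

PUSH -5  -5
DUP      -5 -5
OVER     -5 -5 -5
DUP      -5 -5 -5 -5
POP      -5 -5 -5
POP      -5 -5
OVER     -5 -5 -5
SWAP     -5 -5 -5

[-5, -5, -5]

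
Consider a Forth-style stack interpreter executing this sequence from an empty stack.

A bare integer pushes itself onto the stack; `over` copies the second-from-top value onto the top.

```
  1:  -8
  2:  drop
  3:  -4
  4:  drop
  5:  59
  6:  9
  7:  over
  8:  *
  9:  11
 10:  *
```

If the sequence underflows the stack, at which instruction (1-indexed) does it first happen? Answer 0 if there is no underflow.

-8    [-8]
drop  []
-4    [-4]
drop  []
59    [59]
9     [59, 9]
over  [59, 9, 59]
*     [59, 531]
11    [59, 531, 11]
*     [59, 5841]

0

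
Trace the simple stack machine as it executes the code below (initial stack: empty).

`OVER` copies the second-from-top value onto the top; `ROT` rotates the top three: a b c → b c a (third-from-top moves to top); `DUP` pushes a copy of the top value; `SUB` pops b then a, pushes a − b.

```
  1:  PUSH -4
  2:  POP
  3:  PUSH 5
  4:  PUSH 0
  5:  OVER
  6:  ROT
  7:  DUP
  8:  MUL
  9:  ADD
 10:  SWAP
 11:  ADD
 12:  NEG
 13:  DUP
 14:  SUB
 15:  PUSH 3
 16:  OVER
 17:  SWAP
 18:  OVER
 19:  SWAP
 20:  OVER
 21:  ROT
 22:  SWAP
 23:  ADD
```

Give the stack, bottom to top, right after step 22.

PUSH -4 : [-4]
POP     : []
PUSH 5  : [5]
PUSH 0  : [5, 0]
OVER    : [5, 0, 5]
ROT     : [0, 5, 5]
DUP     : [0, 5, 5, 5]
MUL     : [0, 5, 25]
ADD     : [0, 30]
SWAP    : [30, 0]
ADD     : [30]
NEG     : [-30]
DUP     : [-30, -30]
SUB     : [0]
PUSH 3  : [0, 3]
OVER    : [0, 3, 0]
SWAP    : [0, 0, 3]
OVER    : [0, 0, 3, 0]
SWAP    : [0, 0, 0, 3]
OVER    : [0, 0, 0, 3, 0]
ROT     : [0, 0, 3, 0, 0]
SWAP    : [0, 0, 3, 0, 0]

[0, 0, 3, 0, 0]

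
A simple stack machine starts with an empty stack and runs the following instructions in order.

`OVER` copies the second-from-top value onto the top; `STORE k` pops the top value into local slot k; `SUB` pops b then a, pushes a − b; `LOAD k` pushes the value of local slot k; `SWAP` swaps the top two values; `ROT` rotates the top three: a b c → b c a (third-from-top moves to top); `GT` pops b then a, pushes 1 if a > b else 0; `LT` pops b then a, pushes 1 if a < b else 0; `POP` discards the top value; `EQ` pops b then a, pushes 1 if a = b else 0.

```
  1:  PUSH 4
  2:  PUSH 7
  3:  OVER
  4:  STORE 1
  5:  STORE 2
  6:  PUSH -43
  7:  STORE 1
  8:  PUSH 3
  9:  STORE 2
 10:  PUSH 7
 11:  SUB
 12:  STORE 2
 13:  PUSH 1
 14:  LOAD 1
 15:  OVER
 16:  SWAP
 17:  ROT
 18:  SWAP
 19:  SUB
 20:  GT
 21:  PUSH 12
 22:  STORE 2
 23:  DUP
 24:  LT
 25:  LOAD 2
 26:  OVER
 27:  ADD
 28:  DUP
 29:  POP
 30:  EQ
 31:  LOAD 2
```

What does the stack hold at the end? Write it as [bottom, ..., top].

PUSH 4   : [4]
PUSH 7   : [4, 7]
OVER     : [4, 7, 4]
STORE 1  : [4, 7]
STORE 2  : [4]
PUSH -43 : [4, -43]
STORE 1  : [4]
PUSH 3   : [4, 3]
STORE 2  : [4]
PUSH 7   : [4, 7]
SUB      : [-3]
STORE 2  : []
PUSH 1   : [1]
LOAD 1   : [1, -43]
OVER     : [1, -43, 1]
SWAP     : [1, 1, -43]
ROT      : [1, -43, 1]
SWAP     : [1, 1, -43]
SUB      : [1, 44]
GT       : [0]
PUSH 12  : [0, 12]
STORE 2  : [0]
DUP      : [0, 0]
LT       : [0]
LOAD 2   : [0, 12]
OVER     : [0, 12, 0]
ADD      : [0, 12]
DUP      : [0, 12, 12]
POP      : [0, 12]
EQ       : [0]
LOAD 2   : [0, 12]

[0, 12]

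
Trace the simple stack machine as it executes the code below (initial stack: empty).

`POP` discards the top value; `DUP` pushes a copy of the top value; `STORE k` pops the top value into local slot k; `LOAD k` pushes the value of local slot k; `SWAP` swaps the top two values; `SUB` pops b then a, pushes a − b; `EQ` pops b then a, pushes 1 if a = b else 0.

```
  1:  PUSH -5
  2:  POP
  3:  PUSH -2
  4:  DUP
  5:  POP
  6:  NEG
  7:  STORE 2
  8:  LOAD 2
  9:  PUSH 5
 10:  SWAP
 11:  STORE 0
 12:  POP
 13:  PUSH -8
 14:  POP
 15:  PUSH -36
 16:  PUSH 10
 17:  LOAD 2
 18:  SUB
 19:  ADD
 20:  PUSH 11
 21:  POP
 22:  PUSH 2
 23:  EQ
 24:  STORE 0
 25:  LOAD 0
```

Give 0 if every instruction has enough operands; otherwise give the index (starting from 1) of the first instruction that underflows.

PUSH -5  → -5
POP      → (empty)
PUSH -2  → -2
DUP      → -2 -2
POP      → -2
NEG      → 2
STORE 2  → (empty)
LOAD 2   → 2
PUSH 5   → 2 5
SWAP     → 5 2
STORE 0  → 5
POP      → (empty)
PUSH -8  → -8
POP      → (empty)
PUSH -36 → -36
PUSH 10  → -36 10
LOAD 2   → -36 10 2
SUB      → -36 8
ADD      → -28
PUSH 11  → -28 11
POP      → -28
PUSH 2   → -28 2
EQ       → 0
STORE 0  → (empty)
LOAD 0   → 0

0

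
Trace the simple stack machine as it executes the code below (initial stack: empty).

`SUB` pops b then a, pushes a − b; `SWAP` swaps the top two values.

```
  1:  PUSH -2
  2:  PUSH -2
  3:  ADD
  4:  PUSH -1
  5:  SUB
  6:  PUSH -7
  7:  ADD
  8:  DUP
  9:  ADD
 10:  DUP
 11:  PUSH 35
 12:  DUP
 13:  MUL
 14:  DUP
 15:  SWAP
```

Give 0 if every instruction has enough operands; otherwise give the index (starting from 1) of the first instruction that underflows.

0

PUSH -2 -> [-2]
PUSH -2 -> [-2, -2]
ADD     -> [-4]
PUSH -1 -> [-4, -1]
SUB     -> [-3]
PUSH -7 -> [-3, -7]
ADD     -> [-10]
DUP     -> [-10, -10]
ADD     -> [-20]
DUP     -> [-20, -20]
PUSH 35 -> [-20, -20, 35]
DUP     -> [-20, -20, 35, 35]
MUL     -> [-20, -20, 1225]
DUP     -> [-20, -20, 1225, 1225]
SWAP    -> [-20, -20, 1225, 1225]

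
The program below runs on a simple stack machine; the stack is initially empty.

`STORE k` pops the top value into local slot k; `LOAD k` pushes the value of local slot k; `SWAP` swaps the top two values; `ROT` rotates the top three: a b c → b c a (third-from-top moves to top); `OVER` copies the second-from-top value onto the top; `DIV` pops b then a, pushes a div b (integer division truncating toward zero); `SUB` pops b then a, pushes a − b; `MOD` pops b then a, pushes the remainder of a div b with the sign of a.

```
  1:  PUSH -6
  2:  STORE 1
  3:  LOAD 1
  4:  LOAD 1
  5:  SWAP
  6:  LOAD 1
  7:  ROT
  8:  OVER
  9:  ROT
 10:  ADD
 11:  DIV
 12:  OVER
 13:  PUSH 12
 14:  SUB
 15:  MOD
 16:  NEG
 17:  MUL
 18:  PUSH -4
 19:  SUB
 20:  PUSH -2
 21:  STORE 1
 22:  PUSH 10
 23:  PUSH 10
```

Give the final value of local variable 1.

PUSH -6 -> [-6]
STORE 1 -> []
LOAD 1  -> [-6]
LOAD 1  -> [-6, -6]
SWAP    -> [-6, -6]
LOAD 1  -> [-6, -6, -6]
ROT     -> [-6, -6, -6]
OVER    -> [-6, -6, -6, -6]
ROT     -> [-6, -6, -6, -6]
ADD     -> [-6, -6, -12]
DIV     -> [-6, 0]
OVER    -> [-6, 0, -6]
PUSH 12 -> [-6, 0, -6, 12]
SUB     -> [-6, 0, -18]
MOD     -> [-6, 0]
NEG     -> [-6, 0]
MUL     -> [0]
PUSH -4 -> [0, -4]
SUB     -> [4]
PUSH -2 -> [4, -2]
STORE 1 -> [4]
PUSH 10 -> [4, 10]
PUSH 10 -> [4, 10, 10]

-2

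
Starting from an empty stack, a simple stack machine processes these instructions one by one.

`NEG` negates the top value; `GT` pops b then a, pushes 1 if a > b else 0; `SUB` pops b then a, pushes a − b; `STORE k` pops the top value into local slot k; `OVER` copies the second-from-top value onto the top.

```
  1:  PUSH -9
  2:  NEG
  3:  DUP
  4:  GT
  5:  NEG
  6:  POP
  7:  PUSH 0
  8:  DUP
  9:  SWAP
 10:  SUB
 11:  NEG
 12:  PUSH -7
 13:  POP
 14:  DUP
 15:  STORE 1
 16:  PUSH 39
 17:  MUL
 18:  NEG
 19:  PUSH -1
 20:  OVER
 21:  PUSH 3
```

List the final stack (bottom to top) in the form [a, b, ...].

[0, -1, 0, 3]

PUSH -9  -9
NEG      9
DUP      9 9
GT       0
NEG      0
POP      (empty)
PUSH 0   0
DUP      0 0
SWAP     0 0
SUB      0
NEG      0
PUSH -7  0 -7
POP      0
DUP      0 0
STORE 1  0
PUSH 39  0 39
MUL      0
NEG      0
PUSH -1  0 -1
OVER     0 -1 0
PUSH 3   0 -1 0 3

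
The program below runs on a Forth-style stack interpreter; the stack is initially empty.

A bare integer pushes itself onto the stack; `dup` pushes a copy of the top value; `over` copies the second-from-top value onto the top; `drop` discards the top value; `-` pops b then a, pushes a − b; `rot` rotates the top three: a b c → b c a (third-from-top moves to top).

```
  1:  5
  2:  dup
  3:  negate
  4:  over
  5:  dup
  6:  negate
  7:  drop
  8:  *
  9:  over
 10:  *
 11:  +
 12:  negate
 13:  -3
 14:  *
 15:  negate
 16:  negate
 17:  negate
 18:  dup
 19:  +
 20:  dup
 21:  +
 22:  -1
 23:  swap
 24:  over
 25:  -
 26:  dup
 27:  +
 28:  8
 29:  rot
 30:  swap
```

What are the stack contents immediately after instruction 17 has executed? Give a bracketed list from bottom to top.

5      : 5
dup    : 5 5
negate : 5 -5
over   : 5 -5 5
dup    : 5 -5 5 5
negate : 5 -5 5 -5
drop   : 5 -5 5
*      : 5 -25
over   : 5 -25 5
*      : 5 -125
+      : -120
negate : 120
-3     : 120 -3
*      : -360
negate : 360
negate : -360
negate : 360

[360]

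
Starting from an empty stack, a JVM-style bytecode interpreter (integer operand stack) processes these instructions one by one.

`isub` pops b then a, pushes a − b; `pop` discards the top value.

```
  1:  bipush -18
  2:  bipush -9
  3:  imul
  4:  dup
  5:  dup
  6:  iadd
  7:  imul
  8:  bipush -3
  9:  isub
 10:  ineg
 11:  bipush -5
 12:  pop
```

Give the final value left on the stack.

-52491

bipush -18  -18
bipush -9   -18 -9
imul        162
dup         162 162
dup         162 162 162
iadd        162 324
imul        52488
bipush -3   52488 -3
isub        52491
ineg        -52491
bipush -5   -52491 -5
pop         -52491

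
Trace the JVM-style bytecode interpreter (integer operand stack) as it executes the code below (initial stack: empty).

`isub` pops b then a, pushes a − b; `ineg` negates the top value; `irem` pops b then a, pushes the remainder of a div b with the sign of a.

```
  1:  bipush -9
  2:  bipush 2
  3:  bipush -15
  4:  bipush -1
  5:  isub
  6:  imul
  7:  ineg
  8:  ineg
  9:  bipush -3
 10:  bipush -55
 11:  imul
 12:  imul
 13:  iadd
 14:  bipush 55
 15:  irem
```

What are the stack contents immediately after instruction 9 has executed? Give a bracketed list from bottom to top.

bipush -9  → [-9]
bipush 2   → [-9, 2]
bipush -15 → [-9, 2, -15]
bipush -1  → [-9, 2, -15, -1]
isub       → [-9, 2, -14]
imul       → [-9, -28]
ineg       → [-9, 28]
ineg       → [-9, -28]
bipush -3  → [-9, -28, -3]

[-9, -28, -3]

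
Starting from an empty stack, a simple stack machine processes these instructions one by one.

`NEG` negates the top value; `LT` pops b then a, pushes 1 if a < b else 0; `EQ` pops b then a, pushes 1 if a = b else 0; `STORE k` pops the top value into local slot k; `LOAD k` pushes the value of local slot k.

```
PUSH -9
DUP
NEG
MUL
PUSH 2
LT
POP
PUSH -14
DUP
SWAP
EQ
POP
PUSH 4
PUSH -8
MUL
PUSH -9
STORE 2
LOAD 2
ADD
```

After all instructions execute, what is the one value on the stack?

PUSH -9   -9
DUP       -9 -9
NEG       -9 9
MUL       -81
PUSH 2    -81 2
LT        1
POP       (empty)
PUSH -14  -14
DUP       -14 -14
SWAP      -14 -14
EQ        1
POP       (empty)
PUSH 4    4
PUSH -8   4 -8
MUL       -32
PUSH -9   -32 -9
STORE 2   -32
LOAD 2    -32 -9
ADD       -41

-41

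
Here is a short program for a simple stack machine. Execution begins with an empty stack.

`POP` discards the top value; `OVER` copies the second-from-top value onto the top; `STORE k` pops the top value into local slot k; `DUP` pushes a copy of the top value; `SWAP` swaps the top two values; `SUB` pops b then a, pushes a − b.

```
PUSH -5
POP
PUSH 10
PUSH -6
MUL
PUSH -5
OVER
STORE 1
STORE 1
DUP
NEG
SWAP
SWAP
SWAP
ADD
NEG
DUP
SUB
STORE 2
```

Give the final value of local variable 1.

PUSH -5 -> -5
POP     -> (empty)
PUSH 10 -> 10
PUSH -6 -> 10 -6
MUL     -> -60
PUSH -5 -> -60 -5
OVER    -> -60 -5 -60
STORE 1 -> -60 -5
STORE 1 -> -60
DUP     -> -60 -60
NEG     -> -60 60
SWAP    -> 60 -60
SWAP    -> -60 60
SWAP    -> 60 -60
ADD     -> 0
NEG     -> 0
DUP     -> 0 0
SUB     -> 0
STORE 2 -> (empty)

-5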